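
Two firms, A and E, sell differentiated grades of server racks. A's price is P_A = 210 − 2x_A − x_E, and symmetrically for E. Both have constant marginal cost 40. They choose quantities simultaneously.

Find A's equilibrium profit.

2312

Firm A's profit: π = x_A(210 − 2x_A − x_E) − 40x_A.
∂π/∂x_A = 170 − 4x_A − x_E = 0 ⇒ x_A = 42.5 − 0.25x_E.
The game is symmetric, so in equilibrium x_E = x_A: the reaction function gives 1.25x_A = 42.5, hence x_A = 34.
P_A = 210 − 2·34 − 34 = 108.
Profit = (108 − 40)·34 = 2312.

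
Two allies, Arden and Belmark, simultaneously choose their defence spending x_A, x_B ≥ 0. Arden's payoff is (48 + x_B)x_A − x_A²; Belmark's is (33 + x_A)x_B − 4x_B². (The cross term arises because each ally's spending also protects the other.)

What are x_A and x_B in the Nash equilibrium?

27.8, 7.6

Expanding Arden's payoff: 48x_A + x_Bx_A − x_A².
∂π/∂x_A = 48 + x_B − 2x_A = 0, so x_A = 24 + 0.5x_B.
Likewise for Belmark: x_B = 4.125 + 0.125x_A.
Plugging x_B into Arden's best response: x_A = 24 + 0.5(4.125 + 0.125x_A) ⇒ 0.9375x_A = 26.0625, so x_A = 27.8.
Then x_B = 4.125 + 0.125·27.8 = 7.6.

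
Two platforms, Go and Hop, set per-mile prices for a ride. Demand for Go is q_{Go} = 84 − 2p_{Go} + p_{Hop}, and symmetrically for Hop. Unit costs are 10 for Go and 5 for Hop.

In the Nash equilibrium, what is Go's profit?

1152

Go's profit: π = (p_{Go} − 10)(84 − 2p_{Go} + p_{Hop}).
∂π/∂p_{Go} = 104 − 4p_{Go} + p_{Hop} = 0 ⇒ p_{Go} = 26 + 0.25p_{Hop}.
Similarly p_{Hop} = 23.5 + 0.25p_{Go}.
Substituting the second reaction function into the first: p_{Go} = 26 + 0.25(23.5 + 0.25p_{Go}), which gives 0.9375p_{Go} = 31.875 ⇒ p_{Go} = 34.
Then p_{Hop} = 23.5 + 0.25·34 = 32.
q_{Go} = 84 − 2·34 + 32 = 48.
Profit = (34 − 10)·48 = 1152.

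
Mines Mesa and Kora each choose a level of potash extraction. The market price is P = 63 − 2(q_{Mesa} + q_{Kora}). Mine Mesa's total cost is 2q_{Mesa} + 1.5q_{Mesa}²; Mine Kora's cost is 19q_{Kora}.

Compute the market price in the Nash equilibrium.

34.5

Mine Mesa's profit: π = q_{Mesa}(63 − 2(q_{Mesa} + q_{Kora})) − 2q_{Mesa} − 1.5q_{Mesa}².
∂π/∂q_{Mesa} = 61 − 7q_{Mesa} − 2q_{Kora} = 0, so q_{Mesa} = 61/7 − (2/7)q_{Kora}.
For Kora: ∂π/∂q_{Kora} = 44 − 4q_{Kora} − 2q_{Mesa} = 0 ⇒ q_{Kora} = 11 − 0.5q_{Mesa}.
Plugging q_{Kora} into Mesa's best response: q_{Mesa} = 61/7 − (2/7)(11 − 0.5q_{Mesa}) ⇒ (6/7)q_{Mesa} = 39/7, so q_{Mesa} = 6.5.
Then q_{Kora} = 11 − 0.5·6.5 = 7.75.
Equilibrium price: P = 63 − 2·14.25 = 34.5.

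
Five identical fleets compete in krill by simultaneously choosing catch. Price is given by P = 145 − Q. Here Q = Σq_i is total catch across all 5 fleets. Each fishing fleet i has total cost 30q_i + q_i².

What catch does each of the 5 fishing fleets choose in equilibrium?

A representative fishing fleet's profit is π_i = q_i(145 − Q) − 30q_i − q_i², with Q = q_i + Σ_{j≠i} q_j.
First-order condition: 115 − 4q_i − Σ_{j≠i} q_j = 0.
Imposing symmetry (q_j = q for all j) turns Σ_{j≠i} q_j into 4q, so 115 = 8q and q = 14.375.

14.375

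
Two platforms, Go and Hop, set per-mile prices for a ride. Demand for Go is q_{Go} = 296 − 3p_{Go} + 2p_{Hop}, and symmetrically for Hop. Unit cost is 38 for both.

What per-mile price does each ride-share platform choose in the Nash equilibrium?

Go's profit: π = (p_{Go} − 38)(296 − 3p_{Go} + 2p_{Hop}).
∂π/∂p_{Go} = 410 − 6p_{Go} + 2p_{Hop} = 0 ⇒ p_{Go} = 205/3 + (1/3)p_{Hop}.
Setting p_{Go} = p_{Hop} in the reaction function: p_{Go} = 205/3 + (1/3)p_{Go}, so p_{Go} = (205/3) / (2/3) = 102.5.

102.5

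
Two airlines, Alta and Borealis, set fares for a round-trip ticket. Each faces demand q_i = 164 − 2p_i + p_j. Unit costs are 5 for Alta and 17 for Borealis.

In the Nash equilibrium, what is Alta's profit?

Alta's profit: π = (p_{Alta} − 5)(164 − 2p_{Alta} + p_{Borealis}).
∂π/∂p_{Alta} = 174 − 4p_{Alta} + p_{Borealis} = 0 ⇒ p_{Alta} = 43.5 + 0.25p_{Borealis}.
Similarly p_{Borealis} = 49.5 + 0.25p_{Alta}.
Substituting the second reaction function into the first: p_{Alta} = 43.5 + 0.25(49.5 + 0.25p_{Alta}), which gives 0.9375p_{Alta} = 55.875 ⇒ p_{Alta} = 59.6.
Then p_{Borealis} = 49.5 + 0.25·59.6 = 64.4.
q_{Alta} = 164 − 2·59.6 + 64.4 = 109.2.
Profit = (59.6 − 5)·109.2 = 5962.32.

5962.32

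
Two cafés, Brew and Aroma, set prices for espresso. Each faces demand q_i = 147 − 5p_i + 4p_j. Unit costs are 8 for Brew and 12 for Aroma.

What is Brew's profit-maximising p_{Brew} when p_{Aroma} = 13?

23.9

Brew's profit: π = (p_{Brew} − 8)(147 − 5p_{Brew} + 4p_{Aroma}).
∂π/∂p_{Brew} = 187 − 10p_{Brew} + 4p_{Aroma} = 0 ⇒ p_{Brew} = 18.7 + 0.4p_{Aroma}.
At p_{Aroma} = 13: p_{Brew} = 18.7 + 0.4·13 = 23.9.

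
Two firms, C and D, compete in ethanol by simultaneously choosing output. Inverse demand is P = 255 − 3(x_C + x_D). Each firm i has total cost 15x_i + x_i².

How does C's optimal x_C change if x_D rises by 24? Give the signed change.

Firm C's profit: π = x_C(255 − 3(x_C + x_D)) − 15x_C − x_C².
∂π/∂x_C = 240 − 8x_C − 3x_D = 0, so x_C = 30 − 0.375x_D.
The reaction-function slope is −0.375, so a 24-unit rise in x_D moves x_C by −0.375 × 24 = −9. C's best response falls — the actions are strategic substitutes.

-9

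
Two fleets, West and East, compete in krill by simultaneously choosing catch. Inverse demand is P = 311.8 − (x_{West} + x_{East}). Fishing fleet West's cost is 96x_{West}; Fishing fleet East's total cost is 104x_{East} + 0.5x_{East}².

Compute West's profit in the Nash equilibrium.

7729.9264

Fishing fleet West's profit: π = x_{West}(311.8 − (x_{West} + x_{East})) − 96x_{West}.
∂π/∂x_{West} = 215.8 − 2x_{West} − x_{East} = 0, so x_{West} = 107.9 − 0.5x_{East}.
For East: ∂π/∂x_{East} = 207.8 − 3x_{East} − x_{West} = 0 ⇒ x_{East} = 1039/15 − (1/3)x_{West}.
Plugging x_{East} into West's best response: x_{West} = 107.9 − 0.5(1039/15 − (1/3)x_{West}) ⇒ (5/6)x_{West} = 1099/15, so x_{West} = 87.92.
Then x_{East} = 1039/15 − (1/3)·87.92 = 39.96.
Price P = 311.8 − 127.88 = 183.92.
West's profit: (183.92 − 96)·87.92 = 7729.9264.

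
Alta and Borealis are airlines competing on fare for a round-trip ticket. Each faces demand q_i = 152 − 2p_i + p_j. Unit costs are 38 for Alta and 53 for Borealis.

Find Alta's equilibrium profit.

3200

Alta's profit: π = (p_{Alta} − 38)(152 − 2p_{Alta} + p_{Borealis}).
∂π/∂p_{Alta} = 228 − 4p_{Alta} + p_{Borealis} = 0 ⇒ p_{Alta} = 57 + 0.25p_{Borealis}.
Similarly p_{Borealis} = 64.5 + 0.25p_{Alta}.
Plugging p_{Borealis} into Alta's best response: p_{Alta} = 57 + 0.25(64.5 + 0.25p_{Alta}) ⇒ 0.9375p_{Alta} = 73.125, so p_{Alta} = 78.
Then p_{Borealis} = 64.5 + 0.25·78 = 84.
q_{Alta} = 152 − 2·78 + 84 = 80.
Profit = (78 − 38)·80 = 3200.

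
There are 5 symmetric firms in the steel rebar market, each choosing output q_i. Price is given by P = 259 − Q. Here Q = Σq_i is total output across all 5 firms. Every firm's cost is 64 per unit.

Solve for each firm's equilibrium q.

A representative firm's profit is π_i = q_i(259 − Q) − 64q_i, with Q = q_i + Σ_{j≠i} q_j.
First-order condition: 195 − 2q_i − Σ_{j≠i} q_j = 0.
Imposing symmetry (q_j = q for all j) turns Σ_{j≠i} q_j into 4q, so 195 = 6q and q = 32.5.

32.5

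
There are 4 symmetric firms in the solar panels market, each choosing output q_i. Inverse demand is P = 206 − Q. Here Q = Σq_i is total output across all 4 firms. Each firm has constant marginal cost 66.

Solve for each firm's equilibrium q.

28

A representative firm's profit is π_i = q_i(206 − Q) − 66q_i, with Q = q_i + Σ_{j≠i} q_j.
First-order condition: 140 − 2q_i − Σ_{j≠i} q_j = 0.
Imposing symmetry (q_j = q for all j) turns Σ_{j≠i} q_j into 3q, so 140 = 5q and q = 28.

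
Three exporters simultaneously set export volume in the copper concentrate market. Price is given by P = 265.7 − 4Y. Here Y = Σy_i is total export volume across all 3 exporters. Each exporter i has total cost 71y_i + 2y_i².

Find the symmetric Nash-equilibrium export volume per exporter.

9.735

A representative exporter's profit is π_i = y_i(265.7 − 4Y) − 71y_i − 2y_i², with Y = y_i + Σ_{j≠i} y_j.
First-order condition: 194.7 − 12y_i − 4Σ_{j≠i} y_j = 0.
Imposing symmetry (y_j = y for all j) turns Σ_{j≠i} y_j into 2y, so 194.7 = 20y and y = 9.735.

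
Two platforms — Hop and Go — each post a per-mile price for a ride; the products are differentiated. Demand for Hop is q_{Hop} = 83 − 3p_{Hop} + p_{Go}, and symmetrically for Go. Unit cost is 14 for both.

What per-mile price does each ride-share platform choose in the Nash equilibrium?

25

Hop's profit: π = (p_{Hop} − 14)(83 − 3p_{Hop} + p_{Go}).
∂π/∂p_{Hop} = 125 − 6p_{Hop} + p_{Go} = 0 ⇒ p_{Hop} = 125/6 + (1/6)p_{Go}.
Setting p_{Hop} = p_{Go} in the reaction function: p_{Hop} = 125/6 + (1/6)p_{Hop}, so p_{Hop} = (125/6) / (5/6) = 25.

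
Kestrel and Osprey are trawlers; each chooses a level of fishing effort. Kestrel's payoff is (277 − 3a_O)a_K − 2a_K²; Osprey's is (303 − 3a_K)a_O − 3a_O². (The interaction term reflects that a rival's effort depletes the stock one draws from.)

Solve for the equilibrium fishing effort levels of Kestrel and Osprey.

Expanding Kestrel's payoff: 277a_K − 3a_Oa_K − 2a_K².
∂π/∂a_K = 277 − 3a_O − 4a_K = 0, so a_K = 69.25 − 0.75a_O.
Likewise for Osprey: a_O = 50.5 − 0.5a_K.
Solving the two reaction functions simultaneously: (1 − (−0.75)(−0.5))a_K = 69.25 − 0.75·50.5, so 0.625a_K = 31.375 and a_K = 50.2.
Then a_O = 50.5 − 0.5·50.2 = 25.4.

50.2, 25.4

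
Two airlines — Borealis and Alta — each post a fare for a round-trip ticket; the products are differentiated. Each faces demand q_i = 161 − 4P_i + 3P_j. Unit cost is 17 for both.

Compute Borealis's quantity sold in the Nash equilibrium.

115.2

Borealis's profit: π = (P_{Borealis} − 17)(161 − 4P_{Borealis} + 3P_{Alta}).
∂π/∂P_{Borealis} = 229 − 8P_{Borealis} + 3P_{Alta} = 0 ⇒ P_{Borealis} = 28.625 + 0.375P_{Alta}.
Setting P_{Borealis} = P_{Alta} in the reaction function: P_{Borealis} = 28.625 + 0.375P_{Borealis}, so P_{Borealis} = 28.625 / 0.625 = 45.8.
q_{Borealis} = 161 − 4·45.8 + 3·45.8 = 115.2.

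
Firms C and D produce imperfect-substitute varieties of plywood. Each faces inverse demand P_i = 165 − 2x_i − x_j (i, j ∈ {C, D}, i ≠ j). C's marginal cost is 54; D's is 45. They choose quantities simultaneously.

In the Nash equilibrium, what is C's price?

Firm C's profit: π = x_C(165 − 2x_C − x_D) − 54x_C.
∂π/∂x_C = 111 − 4x_C − x_D = 0 ⇒ x_C = 27.75 − 0.25x_D.
Similarly x_D = 30 − 0.25x_C.
Substituting the second reaction function into the first: x_C = 27.75 − 0.25(30 − 0.25x_C), which gives 0.9375x_C = 20.25 ⇒ x_C = 21.6.
Then x_D = 30 − 0.25·21.6 = 24.6.
P_C = 165 − 2·21.6 − 24.6 = 97.2.

97.2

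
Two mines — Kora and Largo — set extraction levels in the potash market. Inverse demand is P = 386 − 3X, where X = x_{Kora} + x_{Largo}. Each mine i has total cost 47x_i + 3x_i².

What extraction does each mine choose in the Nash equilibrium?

Mine Kora's profit: π = x_{Kora}(386 − 3(x_{Kora} + x_{Largo})) − 47x_{Kora} − 3x_{Kora}².
∂π/∂x_{Kora} = 339 − 12x_{Kora} − 3x_{Largo} = 0, so x_{Kora} = 28.25 − 0.25x_{Largo}.
Setting x_{Kora} = x_{Largo} in the reaction function: x_{Kora} = 28.25 − 0.25x_{Kora}, so x_{Kora} = 28.25 / 1.25 = 22.6.

22.6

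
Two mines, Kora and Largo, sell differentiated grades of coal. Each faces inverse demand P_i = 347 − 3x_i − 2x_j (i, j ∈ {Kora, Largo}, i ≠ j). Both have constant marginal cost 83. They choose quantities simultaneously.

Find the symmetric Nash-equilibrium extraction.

33

Mine Kora's profit: π = x_{Kora}(347 − 3x_{Kora} − 2x_{Largo}) − 83x_{Kora}.
∂π/∂x_{Kora} = 264 − 6x_{Kora} − 2x_{Largo} = 0 ⇒ x_{Kora} = 44 − (1/3)x_{Largo}.
By symmetry x_{Largo} = x_{Kora}; substituting into the reaction function, (4/3)x_{Kora} = 44 and x_{Kora} = 33.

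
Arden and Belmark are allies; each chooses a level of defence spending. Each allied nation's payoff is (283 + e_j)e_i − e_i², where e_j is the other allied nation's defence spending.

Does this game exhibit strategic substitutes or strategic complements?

strategic complements

Arden's payoff is (283 + e_B)e_A − e_A².
∂π/∂e_A = 283 + e_B − 2e_A = 0, so e_A = 141.5 + 0.5e_B.
The best-response slope de_A/de_B = 0.5 > 0: the reaction function is upward-sloping, so the choices are strategic complements.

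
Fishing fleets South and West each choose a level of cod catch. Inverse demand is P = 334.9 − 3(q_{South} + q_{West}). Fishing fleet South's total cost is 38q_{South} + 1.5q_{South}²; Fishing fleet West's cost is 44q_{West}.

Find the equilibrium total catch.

58.58

Fishing fleet South's profit: π = q_{South}(334.9 − 3(q_{South} + q_{West})) − 38q_{South} − 1.5q_{South}².
∂π/∂q_{South} = 296.9 − 9q_{South} − 3q_{West} = 0, so q_{South} = 2969/90 − (1/3)q_{West}.
For West: ∂π/∂q_{West} = 290.9 − 6q_{West} − 3q_{South} = 0 ⇒ q_{West} = 2909/60 − 0.5q_{South}.
Solving the two reaction functions simultaneously: (1 − (−1/3)(−0.5))q_{South} = 2969/90 − (1/3)·(2909/60), so (5/6)q_{South} = 3029/180 and q_{South} = 3029/150.
Then q_{West} = 2909/60 − 0.5·(3029/150) = 2879/75.
Total catch: 3029/150 + 2879/75 = 58.58.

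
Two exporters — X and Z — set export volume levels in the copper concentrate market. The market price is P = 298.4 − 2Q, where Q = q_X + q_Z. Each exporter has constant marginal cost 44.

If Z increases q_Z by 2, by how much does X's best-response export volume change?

Exporter X's profit: π = q_X(298.4 − 2(q_X + q_Z)) − 44q_X.
∂π/∂q_X = 254.4 − 4q_X − 2q_Z = 0, so q_X = 63.6 − 0.5q_Z.
The reaction-function slope is −0.5, so a 2-unit rise in q_Z moves q_X by −0.5 × 2 = −1. X's best response falls — the actions are strategic substitutes.

-1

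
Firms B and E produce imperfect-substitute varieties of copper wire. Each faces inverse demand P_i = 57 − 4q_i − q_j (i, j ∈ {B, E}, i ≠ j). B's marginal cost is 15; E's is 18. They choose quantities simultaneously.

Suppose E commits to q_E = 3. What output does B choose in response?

Firm B's profit: π = q_B(57 − 4q_B − q_E) − 15q_B.
∂π/∂q_B = 42 − 8q_B − q_E = 0 ⇒ q_B = 5.25 − 0.125q_E.
At q_E = 3: q_B = 5.25 − 0.125·3 = 4.875.

4.875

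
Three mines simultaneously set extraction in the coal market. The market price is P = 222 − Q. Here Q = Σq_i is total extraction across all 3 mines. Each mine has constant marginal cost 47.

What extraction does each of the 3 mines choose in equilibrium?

43.75

A representative mine's profit is π_i = q_i(222 − Q) − 47q_i, with Q = q_i + Σ_{j≠i} q_j.
First-order condition: 175 − 2q_i − Σ_{j≠i} q_j = 0.
With identical mines, set every q_j = q: then 175 − 2q − 2q = 0, i.e. q = 175/4 = 43.75.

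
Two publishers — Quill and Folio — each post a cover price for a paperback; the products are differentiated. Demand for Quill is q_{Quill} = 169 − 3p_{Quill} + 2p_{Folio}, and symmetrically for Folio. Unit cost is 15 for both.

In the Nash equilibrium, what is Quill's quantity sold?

115.5

Quill's profit: π = (p_{Quill} − 15)(169 − 3p_{Quill} + 2p_{Folio}).
∂π/∂p_{Quill} = 214 − 6p_{Quill} + 2p_{Folio} = 0 ⇒ p_{Quill} = 107/3 + (1/3)p_{Folio}.
By symmetry p_{Folio} = p_{Quill}; substituting into the reaction function, (2/3)p_{Quill} = 107/3 and p_{Quill} = 53.5.
q_{Quill} = 169 − 3·53.5 + 2·53.5 = 115.5.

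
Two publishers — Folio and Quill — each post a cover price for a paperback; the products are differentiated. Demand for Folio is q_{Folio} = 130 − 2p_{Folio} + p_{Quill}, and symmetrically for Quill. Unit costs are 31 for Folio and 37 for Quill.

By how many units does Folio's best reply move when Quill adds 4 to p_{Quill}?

1

Folio's profit: π = (p_{Folio} − 31)(130 − 2p_{Folio} + p_{Quill}).
∂π/∂p_{Folio} = 192 − 4p_{Folio} + p_{Quill} = 0 ⇒ p_{Folio} = 48 + 0.25p_{Quill}.
The reaction-function slope is 0.25, so a 4-unit rise in p_{Quill} moves p_{Folio} by 0.25 × 4 = 1. Folio's best response rises — the actions are strategic complements.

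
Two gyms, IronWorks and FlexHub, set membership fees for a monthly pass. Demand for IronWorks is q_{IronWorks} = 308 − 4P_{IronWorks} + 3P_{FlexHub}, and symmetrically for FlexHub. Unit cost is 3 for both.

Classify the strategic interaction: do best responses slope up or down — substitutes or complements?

strategic complements

IronWorks's profit: π = (P_{IronWorks} − 3)(308 − 4P_{IronWorks} + 3P_{FlexHub}).
∂π/∂P_{IronWorks} = 320 − 8P_{IronWorks} + 3P_{FlexHub} = 0 ⇒ P_{IronWorks} = 40 + 0.375P_{FlexHub}.
The best-response slope dP_{IronWorks}/dP_{FlexHub} = 0.375 > 0: the reaction function is upward-sloping, so the choices are strategic complements.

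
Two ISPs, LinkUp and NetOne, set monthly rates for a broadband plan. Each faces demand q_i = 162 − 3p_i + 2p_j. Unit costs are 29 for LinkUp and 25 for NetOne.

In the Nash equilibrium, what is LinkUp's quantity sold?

97.5

LinkUp's profit: π = (p_{LinkUp} − 29)(162 − 3p_{LinkUp} + 2p_{NetOne}).
∂π/∂p_{LinkUp} = 249 − 6p_{LinkUp} + 2p_{NetOne} = 0 ⇒ p_{LinkUp} = 41.5 + (1/3)p_{NetOne}.
Similarly p_{NetOne} = 39.5 + (1/3)p_{LinkUp}.
Solving the two reaction functions simultaneously: (1 − (1/3)(1/3))p_{LinkUp} = 41.5 + (1/3)·39.5, so (8/9)p_{LinkUp} = 164/3 and p_{LinkUp} = 61.5.
Then p_{NetOne} = 39.5 + (1/3)·61.5 = 60.
q_{LinkUp} = 162 − 3·61.5 + 2·60 = 97.5.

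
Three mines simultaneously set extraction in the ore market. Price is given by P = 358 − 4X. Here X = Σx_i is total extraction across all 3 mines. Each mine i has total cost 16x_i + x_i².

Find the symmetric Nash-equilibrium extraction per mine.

19

A representative mine's profit is π_i = x_i(358 − 4X) − 16x_i − x_i², with X = x_i + Σ_{j≠i} x_j.
First-order condition: 342 − 10x_i − 4Σ_{j≠i} x_j = 0.
With identical mines, set every x_j = x: then 342 − 10x − 8x = 0, i.e. x = 342/18 = 19.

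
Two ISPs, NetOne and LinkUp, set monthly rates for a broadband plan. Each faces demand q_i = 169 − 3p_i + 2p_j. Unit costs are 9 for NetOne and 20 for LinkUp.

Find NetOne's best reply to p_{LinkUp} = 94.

NetOne's profit: π = (p_{NetOne} − 9)(169 − 3p_{NetOne} + 2p_{LinkUp}).
∂π/∂p_{NetOne} = 196 − 6p_{NetOne} + 2p_{LinkUp} = 0 ⇒ p_{NetOne} = 98/3 + (1/3)p_{LinkUp}.
At p_{LinkUp} = 94: p_{NetOne} = 98/3 + (1/3)·94 = 64.

64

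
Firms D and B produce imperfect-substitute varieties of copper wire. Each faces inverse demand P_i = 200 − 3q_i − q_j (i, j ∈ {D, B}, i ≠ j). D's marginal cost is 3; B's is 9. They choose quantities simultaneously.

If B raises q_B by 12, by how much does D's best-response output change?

-2

Firm D's profit: π = q_D(200 − 3q_D − q_B) − 3q_D.
∂π/∂q_D = 197 − 6q_D − q_B = 0 ⇒ q_D = 197/6 − (1/6)q_B.
The reaction-function slope is −1/6, so a 12-unit rise in q_B moves q_D by −1/6 × 12 = −2. D's best response falls — the actions are strategic substitutes.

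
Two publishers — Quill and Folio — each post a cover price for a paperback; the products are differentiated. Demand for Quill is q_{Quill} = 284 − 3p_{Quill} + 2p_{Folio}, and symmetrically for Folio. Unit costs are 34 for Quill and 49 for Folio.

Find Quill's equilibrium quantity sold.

195.9375

Quill's profit: π = (p_{Quill} − 34)(284 − 3p_{Quill} + 2p_{Folio}).
∂π/∂p_{Quill} = 386 − 6p_{Quill} + 2p_{Folio} = 0 ⇒ p_{Quill} = 193/3 + (1/3)p_{Folio}.
Similarly p_{Folio} = 431/6 + (1/3)p_{Quill}.
Substituting the second reaction function into the first: p_{Quill} = 193/3 + (1/3)(431/6 + (1/3)p_{Quill}), which gives (8/9)p_{Quill} = 1589/18 ⇒ p_{Quill} = 99.3125.
Then p_{Folio} = 431/6 + (1/3)·99.3125 = 104.9375.
q_{Quill} = 284 − 3·99.3125 + 2·104.9375 = 195.9375.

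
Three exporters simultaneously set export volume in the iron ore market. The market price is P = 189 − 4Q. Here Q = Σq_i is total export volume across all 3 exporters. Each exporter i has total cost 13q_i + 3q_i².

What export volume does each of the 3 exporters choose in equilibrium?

A representative exporter's profit is π_i = q_i(189 − 4Q) − 13q_i − 3q_i², with Q = q_i + Σ_{j≠i} q_j.
First-order condition: 176 − 14q_i − 4Σ_{j≠i} q_j = 0.
In a symmetric equilibrium every exporter chooses the same q, so Σ_{j≠i} q_j = 2q. The condition becomes 176 − 22q = 0, giving q = 176/22 = 8.

8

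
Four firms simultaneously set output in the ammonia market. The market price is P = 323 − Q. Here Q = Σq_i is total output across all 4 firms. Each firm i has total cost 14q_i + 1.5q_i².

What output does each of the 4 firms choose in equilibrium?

38.625

A representative firm's profit is π_i = q_i(323 − Q) − 14q_i − 1.5q_i², with Q = q_i + Σ_{j≠i} q_j.
First-order condition: 309 − 5q_i − Σ_{j≠i} q_j = 0.
With identical firms, set every q_j = q: then 309 − 5q − 3q = 0, i.e. q = 309/8 = 38.625.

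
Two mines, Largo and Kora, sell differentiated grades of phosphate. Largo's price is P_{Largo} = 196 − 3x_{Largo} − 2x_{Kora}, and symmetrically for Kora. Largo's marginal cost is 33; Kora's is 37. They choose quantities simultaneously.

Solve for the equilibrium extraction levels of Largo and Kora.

Mine Largo's profit: π = x_{Largo}(196 − 3x_{Largo} − 2x_{Kora}) − 33x_{Largo}.
∂π/∂x_{Largo} = 163 − 6x_{Largo} − 2x_{Kora} = 0 ⇒ x_{Largo} = 163/6 − (1/3)x_{Kora}.
Similarly x_{Kora} = 26.5 − (1/3)x_{Largo}.
Plugging x_{Kora} into Largo's best response: x_{Largo} = 163/6 − (1/3)(26.5 − (1/3)x_{Largo}) ⇒ (8/9)x_{Largo} = 55/3, so x_{Largo} = 20.625.
Then x_{Kora} = 26.5 − (1/3)·20.625 = 19.625.

20.625, 19.625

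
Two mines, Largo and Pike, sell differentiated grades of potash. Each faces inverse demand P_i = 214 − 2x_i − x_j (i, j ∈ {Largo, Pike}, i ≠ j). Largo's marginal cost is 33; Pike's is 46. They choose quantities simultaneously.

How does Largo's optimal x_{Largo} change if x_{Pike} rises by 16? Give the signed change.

-4

Mine Largo's profit: π = x_{Largo}(214 − 2x_{Largo} − x_{Pike}) − 33x_{Largo}.
∂π/∂x_{Largo} = 181 − 4x_{Largo} − x_{Pike} = 0 ⇒ x_{Largo} = 45.25 − 0.25x_{Pike}.
The reaction-function slope is −0.25, so a 16-unit rise in x_{Pike} moves x_{Largo} by −0.25 × 16 = −4. Largo's best response falls — the actions are strategic substitutes.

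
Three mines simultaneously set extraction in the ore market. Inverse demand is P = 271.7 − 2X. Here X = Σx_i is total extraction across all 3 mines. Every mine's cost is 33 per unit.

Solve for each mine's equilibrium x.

29.8375

A representative mine's profit is π_i = x_i(271.7 − 2X) − 33x_i, with X = x_i + Σ_{j≠i} x_j.
First-order condition: 238.7 − 4x_i − 2Σ_{j≠i} x_j = 0.
In a symmetric equilibrium every mine chooses the same x, so Σ_{j≠i} x_j = 2x. The condition becomes 238.7 − 8x = 0, giving x = 238.7/8 = 29.8375.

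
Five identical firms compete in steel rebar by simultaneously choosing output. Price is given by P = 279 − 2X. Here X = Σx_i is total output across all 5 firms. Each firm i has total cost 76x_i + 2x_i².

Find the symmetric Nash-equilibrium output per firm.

A representative firm's profit is π_i = x_i(279 − 2X) − 76x_i − 2x_i², with X = x_i + Σ_{j≠i} x_j.
First-order condition: 203 − 8x_i − 2Σ_{j≠i} x_j = 0.
With identical firms, set every x_j = x: then 203 − 8x − 8x = 0, i.e. x = 203/16 = 12.6875.

12.6875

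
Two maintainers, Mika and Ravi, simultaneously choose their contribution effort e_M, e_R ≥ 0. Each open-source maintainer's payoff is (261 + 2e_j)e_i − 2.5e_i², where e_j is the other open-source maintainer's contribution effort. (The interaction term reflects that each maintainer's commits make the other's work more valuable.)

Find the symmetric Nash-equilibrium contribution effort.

87

Mika's payoff is (261 + 2e_R)e_M − 2.5e_M².
∂π/∂e_M = 261 + 2e_R − 5e_M = 0, so e_M = 52.2 + 0.4e_R.
Setting e_M = e_R in the reaction function: e_M = 52.2 + 0.4e_M, so e_M = 52.2 / 0.6 = 87.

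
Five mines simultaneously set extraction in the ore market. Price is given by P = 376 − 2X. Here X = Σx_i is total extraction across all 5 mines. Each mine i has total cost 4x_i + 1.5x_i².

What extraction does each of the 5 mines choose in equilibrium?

A representative mine's profit is π_i = x_i(376 − 2X) − 4x_i − 1.5x_i², with X = x_i + Σ_{j≠i} x_j.
First-order condition: 372 − 7x_i − 2Σ_{j≠i} x_j = 0.
Imposing symmetry (x_j = x for all j) turns Σ_{j≠i} x_j into 4x, so 372 = 15x and x = 24.8.

24.8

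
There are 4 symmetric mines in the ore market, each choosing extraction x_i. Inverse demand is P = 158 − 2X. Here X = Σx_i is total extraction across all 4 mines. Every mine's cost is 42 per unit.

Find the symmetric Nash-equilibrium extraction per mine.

A representative mine's profit is π_i = x_i(158 − 2X) − 42x_i, with X = x_i + Σ_{j≠i} x_j.
First-order condition: 116 − 4x_i − 2Σ_{j≠i} x_j = 0.
Imposing symmetry (x_j = x for all j) turns Σ_{j≠i} x_j into 3x, so 116 = 10x and x = 11.6.

11.6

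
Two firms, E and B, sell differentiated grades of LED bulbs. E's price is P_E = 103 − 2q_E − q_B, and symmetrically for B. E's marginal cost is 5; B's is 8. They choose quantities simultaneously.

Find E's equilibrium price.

Firm E's profit: π = q_E(103 − 2q_E − q_B) − 5q_E.
∂π/∂q_E = 98 − 4q_E − q_B = 0 ⇒ q_E = 24.5 − 0.25q_B.
Similarly q_B = 23.75 − 0.25q_E.
Plugging q_B into E's best response: q_E = 24.5 − 0.25(23.75 − 0.25q_E) ⇒ 0.9375q_E = 18.5625, so q_E = 19.8.
Then q_B = 23.75 − 0.25·19.8 = 18.8.
P_E = 103 − 2·19.8 − 18.8 = 44.6.

44.6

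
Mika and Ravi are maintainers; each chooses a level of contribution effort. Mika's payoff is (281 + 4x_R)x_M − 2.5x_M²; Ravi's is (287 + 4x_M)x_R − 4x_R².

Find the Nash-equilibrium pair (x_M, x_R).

141.5, 106.625

Expanding Mika's payoff: 281x_M + 4x_Rx_M − 2.5x_M².
∂π/∂x_M = 281 + 4x_R − 5x_M = 0, so x_M = 56.2 + 0.8x_R.
Likewise for Ravi: x_R = 35.875 + 0.5x_M.
Plugging x_R into Mika's best response: x_M = 56.2 + 0.8(35.875 + 0.5x_M) ⇒ 0.6x_M = 84.9, so x_M = 141.5.
Then x_R = 35.875 + 0.5·141.5 = 106.625.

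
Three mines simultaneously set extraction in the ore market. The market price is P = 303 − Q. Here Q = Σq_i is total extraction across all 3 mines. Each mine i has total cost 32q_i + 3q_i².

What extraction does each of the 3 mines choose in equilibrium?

27.1

A representative mine's profit is π_i = q_i(303 − Q) − 32q_i − 3q_i², with Q = q_i + Σ_{j≠i} q_j.
First-order condition: 271 − 8q_i − Σ_{j≠i} q_j = 0.
In a symmetric equilibrium every mine chooses the same q, so Σ_{j≠i} q_j = 2q. The condition becomes 271 − 10q = 0, giving q = 271/10 = 27.1.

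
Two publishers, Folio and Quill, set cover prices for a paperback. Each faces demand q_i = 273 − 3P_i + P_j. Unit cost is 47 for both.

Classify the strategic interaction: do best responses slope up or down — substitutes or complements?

Folio's profit: π = (P_{Folio} − 47)(273 − 3P_{Folio} + P_{Quill}).
∂π/∂P_{Folio} = 414 − 6P_{Folio} + P_{Quill} = 0 ⇒ P_{Folio} = 69 + (1/6)P_{Quill}.
The best-response slope dP_{Folio}/dP_{Quill} = 1/6 > 0: the reaction function is upward-sloping, so the choices are strategic complements.

strategic complements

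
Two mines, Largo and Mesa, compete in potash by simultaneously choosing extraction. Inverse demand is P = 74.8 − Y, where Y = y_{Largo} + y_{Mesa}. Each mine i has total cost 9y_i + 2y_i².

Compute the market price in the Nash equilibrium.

Mine Largo's profit: π = y_{Largo}(74.8 − (y_{Largo} + y_{Mesa})) − 9y_{Largo} − 2y_{Largo}².
∂π/∂y_{Largo} = 65.8 − 6y_{Largo} − y_{Mesa} = 0, so y_{Largo} = 329/30 − (1/6)y_{Mesa}.
By symmetry y_{Mesa} = y_{Largo}; substituting into the reaction function, (7/6)y_{Largo} = 329/30 and y_{Largo} = 9.4.
Equilibrium price: P = 74.8 − 18.8 = 56.

56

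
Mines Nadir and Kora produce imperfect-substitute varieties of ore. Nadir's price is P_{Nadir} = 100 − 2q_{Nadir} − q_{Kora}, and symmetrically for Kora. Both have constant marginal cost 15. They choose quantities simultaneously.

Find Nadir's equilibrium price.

Mine Nadir's profit: π = q_{Nadir}(100 − 2q_{Nadir} − q_{Kora}) − 15q_{Nadir}.
∂π/∂q_{Nadir} = 85 − 4q_{Nadir} − q_{Kora} = 0 ⇒ q_{Nadir} = 21.25 − 0.25q_{Kora}.
By symmetry q_{Kora} = q_{Nadir}; substituting into the reaction function, 1.25q_{Nadir} = 21.25 and q_{Nadir} = 17.
P_{Nadir} = 100 − 2·17 − 17 = 49.

49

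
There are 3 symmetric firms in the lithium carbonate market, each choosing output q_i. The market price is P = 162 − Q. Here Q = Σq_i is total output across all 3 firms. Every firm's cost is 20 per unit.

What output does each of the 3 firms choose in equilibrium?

A representative firm's profit is π_i = q_i(162 − Q) − 20q_i, with Q = q_i + Σ_{j≠i} q_j.
First-order condition: 142 − 2q_i − Σ_{j≠i} q_j = 0.
With identical firms, set every q_j = q: then 142 − 2q − 2q = 0, i.e. q = 142/4 = 35.5.

35.5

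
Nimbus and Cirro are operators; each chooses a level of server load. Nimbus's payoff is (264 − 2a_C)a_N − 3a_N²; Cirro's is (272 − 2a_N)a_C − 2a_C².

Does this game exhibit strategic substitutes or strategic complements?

Expanding Nimbus's payoff: 264a_N − 2a_Ca_N − 3a_N².
∂π/∂a_N = 264 − 2a_C − 6a_N = 0, so a_N = 44 − (1/3)a_C.
The best-response slope da_N/da_C = −1/3 < 0: the reaction function is downward-sloping, so the choices are strategic substitutes.

strategic substitutes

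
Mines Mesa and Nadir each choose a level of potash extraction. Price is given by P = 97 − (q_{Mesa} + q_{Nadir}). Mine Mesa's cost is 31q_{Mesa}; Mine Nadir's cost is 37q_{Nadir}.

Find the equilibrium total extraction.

Mine Mesa's profit: π = q_{Mesa}(97 − (q_{Mesa} + q_{Nadir})) − 31q_{Mesa}.
∂π/∂q_{Mesa} = 66 − 2q_{Mesa} − q_{Nadir} = 0, so q_{Mesa} = 33 − 0.5q_{Nadir}.
By the same steps for Nadir: q_{Nadir} = 30 − 0.5q_{Mesa}.
Substituting the second reaction function into the first: q_{Mesa} = 33 − 0.5(30 − 0.5q_{Mesa}), which gives 0.75q_{Mesa} = 18 ⇒ q_{Mesa} = 24.
Then q_{Nadir} = 30 − 0.5·24 = 18.
Total extraction: 24 + 18 = 42.

42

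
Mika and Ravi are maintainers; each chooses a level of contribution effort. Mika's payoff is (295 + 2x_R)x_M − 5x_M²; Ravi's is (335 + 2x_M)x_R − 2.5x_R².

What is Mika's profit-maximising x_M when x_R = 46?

Expanding Mika's payoff: 295x_M + 2x_Rx_M − 5x_M².
∂π/∂x_M = 295 + 2x_R − 10x_M = 0, so x_M = 29.5 + 0.2x_R.
At x_R = 46: x_M = 29.5 + 0.2·46 = 38.7.

38.7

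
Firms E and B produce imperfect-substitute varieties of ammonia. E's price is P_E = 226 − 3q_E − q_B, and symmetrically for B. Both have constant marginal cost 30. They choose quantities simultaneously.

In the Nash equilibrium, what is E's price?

Firm E's profit: π = q_E(226 − 3q_E − q_B) − 30q_E.
∂π/∂q_E = 196 − 6q_E − q_B = 0 ⇒ q_E = 98/3 − (1/6)q_B.
By symmetry q_B = q_E; substituting into the reaction function, (7/6)q_E = 98/3 and q_E = 28.
P_E = 226 − 3·28 − 28 = 114.

114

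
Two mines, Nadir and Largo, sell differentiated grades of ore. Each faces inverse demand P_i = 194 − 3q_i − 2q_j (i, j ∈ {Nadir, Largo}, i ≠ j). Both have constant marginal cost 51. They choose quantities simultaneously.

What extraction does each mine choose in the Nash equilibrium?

17.875

Mine Nadir's profit: π = q_{Nadir}(194 − 3q_{Nadir} − 2q_{Largo}) − 51q_{Nadir}.
∂π/∂q_{Nadir} = 143 − 6q_{Nadir} − 2q_{Largo} = 0 ⇒ q_{Nadir} = 143/6 − (1/3)q_{Largo}.
By symmetry q_{Largo} = q_{Nadir}; substituting into the reaction function, (4/3)q_{Nadir} = 143/6 and q_{Nadir} = 17.875.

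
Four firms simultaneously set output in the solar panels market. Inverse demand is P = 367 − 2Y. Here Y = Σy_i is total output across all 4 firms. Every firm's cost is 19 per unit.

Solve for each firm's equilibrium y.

A representative firm's profit is π_i = y_i(367 − 2Y) − 19y_i, with Y = y_i + Σ_{j≠i} y_j.
First-order condition: 348 − 4y_i − 2Σ_{j≠i} y_j = 0.
In a symmetric equilibrium every firm chooses the same y, so Σ_{j≠i} y_j = 3y. The condition becomes 348 − 10y = 0, giving y = 348/10 = 34.8.

34.8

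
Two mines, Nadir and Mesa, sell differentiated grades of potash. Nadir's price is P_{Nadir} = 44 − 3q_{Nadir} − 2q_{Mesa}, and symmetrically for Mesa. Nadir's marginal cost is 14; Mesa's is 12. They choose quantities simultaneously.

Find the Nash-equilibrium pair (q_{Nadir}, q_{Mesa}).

Mine Nadir's profit: π = q_{Nadir}(44 − 3q_{Nadir} − 2q_{Mesa}) − 14q_{Nadir}.
∂π/∂q_{Nadir} = 30 − 6q_{Nadir} − 2q_{Mesa} = 0 ⇒ q_{Nadir} = 5 − (1/3)q_{Mesa}.
Similarly q_{Mesa} = 16/3 − (1/3)q_{Nadir}.
Plugging q_{Mesa} into Nadir's best response: q_{Nadir} = 5 − (1/3)(16/3 − (1/3)q_{Nadir}) ⇒ (8/9)q_{Nadir} = 29/9, so q_{Nadir} = 3.625.
Then q_{Mesa} = 16/3 − (1/3)·3.625 = 4.125.

3.625, 4.125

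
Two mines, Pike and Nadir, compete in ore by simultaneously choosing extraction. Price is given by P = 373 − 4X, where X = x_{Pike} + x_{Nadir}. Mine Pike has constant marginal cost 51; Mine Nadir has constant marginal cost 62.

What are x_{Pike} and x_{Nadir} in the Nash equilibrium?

Mine Pike's profit: π = x_{Pike}(373 − 4(x_{Pike} + x_{Nadir})) − 51x_{Pike}.
∂π/∂x_{Pike} = 322 − 8x_{Pike} − 4x_{Nadir} = 0, so x_{Pike} = 40.25 − 0.5x_{Nadir}.
By the same steps for Nadir: x_{Nadir} = 38.875 − 0.5x_{Pike}.
Substituting the second reaction function into the first: x_{Pike} = 40.25 − 0.5(38.875 − 0.5x_{Pike}), which gives 0.75x_{Pike} = 20.8125 ⇒ x_{Pike} = 27.75.
Then x_{Nadir} = 38.875 − 0.5·27.75 = 25.

27.75, 25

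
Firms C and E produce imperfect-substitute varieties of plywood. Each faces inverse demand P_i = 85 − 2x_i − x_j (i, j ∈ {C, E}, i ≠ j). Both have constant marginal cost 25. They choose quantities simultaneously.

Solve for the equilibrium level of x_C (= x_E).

Firm C's profit: π = x_C(85 − 2x_C − x_E) − 25x_C.
∂π/∂x_C = 60 − 4x_C − x_E = 0 ⇒ x_C = 15 − 0.25x_E.
Setting x_C = x_E in the reaction function: x_C = 15 − 0.25x_C, so x_C = 15 / 1.25 = 12.

12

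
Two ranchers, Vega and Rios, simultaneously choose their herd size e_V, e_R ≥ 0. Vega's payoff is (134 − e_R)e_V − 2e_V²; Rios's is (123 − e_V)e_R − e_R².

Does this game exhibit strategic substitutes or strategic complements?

Expanding Vega's payoff: 134e_V − e_Re_V − 2e_V².
∂π/∂e_V = 134 − e_R − 4e_V = 0, so e_V = 33.5 − 0.25e_R.
The best-response slope de_V/de_R = −0.25 < 0: the reaction function is downward-sloping, so the choices are strategic substitutes.

strategic substitutes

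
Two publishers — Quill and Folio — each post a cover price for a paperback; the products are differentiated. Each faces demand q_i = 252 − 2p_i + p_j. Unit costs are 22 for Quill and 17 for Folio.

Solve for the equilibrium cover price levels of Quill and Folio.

98, 96

Quill's profit: π = (p_{Quill} − 22)(252 − 2p_{Quill} + p_{Folio}).
∂π/∂p_{Quill} = 296 − 4p_{Quill} + p_{Folio} = 0 ⇒ p_{Quill} = 74 + 0.25p_{Folio}.
Similarly p_{Folio} = 71.5 + 0.25p_{Quill}.
Plugging p_{Folio} into Quill's best response: p_{Quill} = 74 + 0.25(71.5 + 0.25p_{Quill}) ⇒ 0.9375p_{Quill} = 91.875, so p_{Quill} = 98.
Then p_{Folio} = 71.5 + 0.25·98 = 96.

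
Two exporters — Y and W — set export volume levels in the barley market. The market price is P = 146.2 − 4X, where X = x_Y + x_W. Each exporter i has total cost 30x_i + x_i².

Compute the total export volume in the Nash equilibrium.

Exporter Y's profit: π = x_Y(146.2 − 4(x_Y + x_W)) − 30x_Y − x_Y².
∂π/∂x_Y = 116.2 − 10x_Y − 4x_W = 0, so x_Y = 11.62 − 0.4x_W.
Setting x_Y = x_W in the reaction function: x_Y = 11.62 − 0.4x_Y, so x_Y = 11.62 / 1.4 = 8.3.
Total export volume: 8.3 + 8.3 = 16.6.

16.6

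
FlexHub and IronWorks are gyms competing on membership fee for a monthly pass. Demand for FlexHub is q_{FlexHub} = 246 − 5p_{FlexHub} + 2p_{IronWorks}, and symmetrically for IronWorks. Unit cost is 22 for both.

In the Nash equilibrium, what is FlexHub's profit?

2531.25

FlexHub's profit: π = (p_{FlexHub} − 22)(246 − 5p_{FlexHub} + 2p_{IronWorks}).
∂π/∂p_{FlexHub} = 356 − 10p_{FlexHub} + 2p_{IronWorks} = 0 ⇒ p_{FlexHub} = 35.6 + 0.2p_{IronWorks}.
The game is symmetric, so in equilibrium p_{IronWorks} = p_{FlexHub}: the reaction function gives 0.8p_{FlexHub} = 35.6, hence p_{FlexHub} = 44.5.
q_{FlexHub} = 246 − 5·44.5 + 2·44.5 = 112.5.
Profit = (44.5 − 22)·112.5 = 2531.25.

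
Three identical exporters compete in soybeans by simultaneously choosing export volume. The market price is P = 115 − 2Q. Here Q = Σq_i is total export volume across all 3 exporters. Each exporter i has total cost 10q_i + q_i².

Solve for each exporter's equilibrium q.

A representative exporter's profit is π_i = q_i(115 − 2Q) − 10q_i − q_i², with Q = q_i + Σ_{j≠i} q_j.
First-order condition: 105 − 6q_i − 2Σ_{j≠i} q_j = 0.
In a symmetric equilibrium every exporter chooses the same q, so Σ_{j≠i} q_j = 2q. The condition becomes 105 − 10q = 0, giving q = 105/10 = 10.5.

10.5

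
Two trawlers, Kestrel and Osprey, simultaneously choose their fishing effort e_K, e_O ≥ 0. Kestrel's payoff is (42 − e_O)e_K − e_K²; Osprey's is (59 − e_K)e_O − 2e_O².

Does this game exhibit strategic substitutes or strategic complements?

Expanding Kestrel's payoff: 42e_K − e_Oe_K − e_K².
∂π/∂e_K = 42 − e_O − 2e_K = 0, so e_K = 21 − 0.5e_O.
The best-response slope de_K/de_O = −0.5 < 0: the reaction function is downward-sloping, so the choices are strategic substitutes.

strategic substitutes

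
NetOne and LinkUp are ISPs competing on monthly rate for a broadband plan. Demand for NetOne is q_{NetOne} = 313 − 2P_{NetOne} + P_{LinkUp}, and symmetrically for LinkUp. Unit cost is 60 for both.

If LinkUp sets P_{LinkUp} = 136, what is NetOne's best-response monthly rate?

NetOne's profit: π = (P_{NetOne} − 60)(313 − 2P_{NetOne} + P_{LinkUp}).
∂π/∂P_{NetOne} = 433 − 4P_{NetOne} + P_{LinkUp} = 0 ⇒ P_{NetOne} = 108.25 + 0.25P_{LinkUp}.
At P_{LinkUp} = 136: P_{NetOne} = 108.25 + 0.25·136 = 142.25.

142.25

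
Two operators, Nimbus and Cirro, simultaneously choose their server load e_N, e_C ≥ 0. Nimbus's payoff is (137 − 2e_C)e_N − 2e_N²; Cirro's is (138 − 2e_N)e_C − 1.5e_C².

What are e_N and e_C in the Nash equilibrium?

Expanding Nimbus's payoff: 137e_N − 2e_Ce_N − 2e_N².
∂π/∂e_N = 137 − 2e_C − 4e_N = 0, so e_N = 34.25 − 0.5e_C.
Likewise for Cirro: e_C = 46 − (2/3)e_N.
Substituting the second reaction function into the first: e_N = 34.25 − 0.5(46 − (2/3)e_N), which gives (2/3)e_N = 11.25 ⇒ e_N = 16.875.
Then e_C = 46 − (2/3)·16.875 = 34.75.

16.875, 34.75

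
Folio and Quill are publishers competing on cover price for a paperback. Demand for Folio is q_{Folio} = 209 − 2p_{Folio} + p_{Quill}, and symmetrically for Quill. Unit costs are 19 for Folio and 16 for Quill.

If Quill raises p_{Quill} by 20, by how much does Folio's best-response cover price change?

Folio's profit: π = (p_{Folio} − 19)(209 − 2p_{Folio} + p_{Quill}).
∂π/∂p_{Folio} = 247 − 4p_{Folio} + p_{Quill} = 0 ⇒ p_{Folio} = 61.75 + 0.25p_{Quill}.
The reaction-function slope is 0.25, so a 20-unit rise in p_{Quill} moves p_{Folio} by 0.25 × 20 = 5. Folio's best response rises — the actions are strategic complements.

5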